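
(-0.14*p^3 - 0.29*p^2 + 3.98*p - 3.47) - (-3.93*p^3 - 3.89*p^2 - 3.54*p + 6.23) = 3.79*p^3 + 3.6*p^2 + 7.52*p - 9.7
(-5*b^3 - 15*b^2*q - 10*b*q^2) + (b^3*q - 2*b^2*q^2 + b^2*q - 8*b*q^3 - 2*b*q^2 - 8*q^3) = b^3*q - 5*b^3 - 2*b^2*q^2 - 14*b^2*q - 8*b*q^3 - 12*b*q^2 - 8*q^3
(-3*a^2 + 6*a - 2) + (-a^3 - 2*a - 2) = -a^3 - 3*a^2 + 4*a - 4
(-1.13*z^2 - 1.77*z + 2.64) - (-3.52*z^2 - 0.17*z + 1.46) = 2.39*z^2 - 1.6*z + 1.18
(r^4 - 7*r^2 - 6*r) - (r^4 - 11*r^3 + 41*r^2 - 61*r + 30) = 11*r^3 - 48*r^2 + 55*r - 30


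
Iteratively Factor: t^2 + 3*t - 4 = (t - 1)*(t + 4)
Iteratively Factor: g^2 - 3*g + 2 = (g - 1)*(g - 2)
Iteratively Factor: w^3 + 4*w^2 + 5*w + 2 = (w + 2)*(w^2 + 2*w + 1) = (w + 1)*(w + 2)*(w + 1)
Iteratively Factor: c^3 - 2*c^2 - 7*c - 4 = (c + 1)*(c^2 - 3*c - 4) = (c + 1)^2*(c - 4)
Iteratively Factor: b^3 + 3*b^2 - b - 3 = (b - 1)*(b^2 + 4*b + 3) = (b - 1)*(b + 1)*(b + 3)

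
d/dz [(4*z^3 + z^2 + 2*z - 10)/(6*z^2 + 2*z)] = (12*z^4 + 8*z^3 - 5*z^2 + 60*z + 10)/(2*z^2*(9*z^2 + 6*z + 1))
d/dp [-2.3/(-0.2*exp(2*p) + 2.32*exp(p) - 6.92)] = (5.336 - 0.92*exp(p))*exp(p)/(0.2*exp(2*p) - 2.32*exp(p) + 6.92)^2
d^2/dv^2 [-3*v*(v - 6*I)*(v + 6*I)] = -18*v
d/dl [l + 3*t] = 1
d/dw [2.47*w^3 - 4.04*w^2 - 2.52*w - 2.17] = 7.41*w^2 - 8.08*w - 2.52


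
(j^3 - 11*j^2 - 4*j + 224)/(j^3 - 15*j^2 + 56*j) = (j + 4)/j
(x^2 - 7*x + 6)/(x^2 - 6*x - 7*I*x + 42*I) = (x - 1)/(x - 7*I)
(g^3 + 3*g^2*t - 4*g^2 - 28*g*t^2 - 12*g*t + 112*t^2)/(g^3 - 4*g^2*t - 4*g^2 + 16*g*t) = (g + 7*t)/g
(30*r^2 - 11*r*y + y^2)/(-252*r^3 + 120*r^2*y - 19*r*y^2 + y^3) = (-5*r + y)/(42*r^2 - 13*r*y + y^2)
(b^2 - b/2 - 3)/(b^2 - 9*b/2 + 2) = (2*b^2 - b - 6)/(2*b^2 - 9*b + 4)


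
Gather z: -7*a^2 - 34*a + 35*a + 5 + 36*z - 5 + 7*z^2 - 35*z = -7*a^2 + a + 7*z^2 + z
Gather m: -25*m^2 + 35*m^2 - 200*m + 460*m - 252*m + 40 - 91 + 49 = 10*m^2 + 8*m - 2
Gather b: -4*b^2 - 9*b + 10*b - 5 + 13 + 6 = -4*b^2 + b + 14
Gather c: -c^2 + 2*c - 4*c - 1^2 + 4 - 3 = -c^2 - 2*c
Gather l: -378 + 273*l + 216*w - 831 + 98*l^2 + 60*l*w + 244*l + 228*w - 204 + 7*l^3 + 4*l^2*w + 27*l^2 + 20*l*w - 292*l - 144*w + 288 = 7*l^3 + l^2*(4*w + 125) + l*(80*w + 225) + 300*w - 1125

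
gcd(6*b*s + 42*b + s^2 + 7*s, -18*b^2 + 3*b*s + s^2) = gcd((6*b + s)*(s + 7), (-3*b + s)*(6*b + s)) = 6*b + s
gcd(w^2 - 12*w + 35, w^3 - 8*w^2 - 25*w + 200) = w - 5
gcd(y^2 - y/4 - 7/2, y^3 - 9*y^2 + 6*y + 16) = y - 2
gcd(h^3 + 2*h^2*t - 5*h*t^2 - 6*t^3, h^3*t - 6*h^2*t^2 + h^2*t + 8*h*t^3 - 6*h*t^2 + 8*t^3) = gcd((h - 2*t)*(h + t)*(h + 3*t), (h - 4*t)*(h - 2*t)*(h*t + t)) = -h + 2*t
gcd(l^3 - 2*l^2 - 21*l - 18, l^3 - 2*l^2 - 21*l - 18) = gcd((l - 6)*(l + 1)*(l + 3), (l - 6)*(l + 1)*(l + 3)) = l^3 - 2*l^2 - 21*l - 18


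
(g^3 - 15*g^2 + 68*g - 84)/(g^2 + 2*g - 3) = (g^3 - 15*g^2 + 68*g - 84)/(g^2 + 2*g - 3)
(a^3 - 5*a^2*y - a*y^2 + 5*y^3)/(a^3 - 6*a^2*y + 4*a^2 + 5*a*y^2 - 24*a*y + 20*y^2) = (a + y)/(a + 4)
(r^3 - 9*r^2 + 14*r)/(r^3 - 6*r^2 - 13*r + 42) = r/(r + 3)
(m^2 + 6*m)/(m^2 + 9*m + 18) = m/(m + 3)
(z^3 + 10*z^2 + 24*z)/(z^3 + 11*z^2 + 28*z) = (z + 6)/(z + 7)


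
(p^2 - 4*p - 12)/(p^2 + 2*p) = (p - 6)/p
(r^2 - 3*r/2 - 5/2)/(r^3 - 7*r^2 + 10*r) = (2*r^2 - 3*r - 5)/(2*r*(r^2 - 7*r + 10))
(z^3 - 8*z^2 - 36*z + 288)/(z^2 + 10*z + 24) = (z^2 - 14*z + 48)/(z + 4)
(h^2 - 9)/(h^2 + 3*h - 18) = (h + 3)/(h + 6)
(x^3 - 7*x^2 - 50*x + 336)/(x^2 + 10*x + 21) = (x^2 - 14*x + 48)/(x + 3)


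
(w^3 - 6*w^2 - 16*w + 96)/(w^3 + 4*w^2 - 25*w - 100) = (w^2 - 10*w + 24)/(w^2 - 25)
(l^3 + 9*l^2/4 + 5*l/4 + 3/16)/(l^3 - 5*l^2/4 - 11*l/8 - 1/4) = (l + 3/2)/(l - 2)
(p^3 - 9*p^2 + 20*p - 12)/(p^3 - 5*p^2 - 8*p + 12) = (p - 2)/(p + 2)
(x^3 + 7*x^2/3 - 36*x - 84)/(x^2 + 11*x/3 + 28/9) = 3*(x^2 - 36)/(3*x + 4)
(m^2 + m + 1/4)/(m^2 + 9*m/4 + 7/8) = 2*(2*m + 1)/(4*m + 7)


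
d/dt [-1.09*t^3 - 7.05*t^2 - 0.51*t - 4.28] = -3.27*t^2 - 14.1*t - 0.51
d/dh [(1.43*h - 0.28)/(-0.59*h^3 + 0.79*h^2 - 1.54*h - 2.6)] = (1.6874*h^3 - 1.6253*h^2 + 0.4424*h - 4.1492)/(0.3481*h^6 - 0.9322*h^5 + 2.4413*h^4 + 0.6348*h^3 - 1.7364*h^2 + 8.008*h + 6.76)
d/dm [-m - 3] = -1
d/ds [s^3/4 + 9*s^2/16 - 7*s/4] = 3*s^2/4 + 9*s/8 - 7/4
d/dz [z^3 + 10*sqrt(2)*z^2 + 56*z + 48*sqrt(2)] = 3*z^2 + 20*sqrt(2)*z + 56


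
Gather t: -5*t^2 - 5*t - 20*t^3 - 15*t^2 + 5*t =-20*t^3 - 20*t^2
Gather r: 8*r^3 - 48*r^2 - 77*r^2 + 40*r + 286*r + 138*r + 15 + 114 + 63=8*r^3 - 125*r^2 + 464*r + 192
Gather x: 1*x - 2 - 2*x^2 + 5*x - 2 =-2*x^2 + 6*x - 4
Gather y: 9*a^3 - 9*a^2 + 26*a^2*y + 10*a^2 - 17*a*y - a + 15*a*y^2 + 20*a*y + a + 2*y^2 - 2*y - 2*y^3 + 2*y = 9*a^3 + a^2 - 2*y^3 + y^2*(15*a + 2) + y*(26*a^2 + 3*a)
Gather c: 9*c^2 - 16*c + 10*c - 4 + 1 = 9*c^2 - 6*c - 3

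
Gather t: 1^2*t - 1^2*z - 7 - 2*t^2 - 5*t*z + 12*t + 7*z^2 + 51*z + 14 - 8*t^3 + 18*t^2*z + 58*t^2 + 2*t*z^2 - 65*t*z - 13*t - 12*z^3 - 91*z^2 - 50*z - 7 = -8*t^3 + t^2*(18*z + 56) + t*(2*z^2 - 70*z) - 12*z^3 - 84*z^2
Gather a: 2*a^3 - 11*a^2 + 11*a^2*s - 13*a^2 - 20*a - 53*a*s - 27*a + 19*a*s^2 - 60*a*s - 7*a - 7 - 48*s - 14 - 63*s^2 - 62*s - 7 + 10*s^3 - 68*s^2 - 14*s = 2*a^3 + a^2*(11*s - 24) + a*(19*s^2 - 113*s - 54) + 10*s^3 - 131*s^2 - 124*s - 28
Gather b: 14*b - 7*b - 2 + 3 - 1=7*b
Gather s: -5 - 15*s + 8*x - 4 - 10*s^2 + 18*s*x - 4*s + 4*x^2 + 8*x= -10*s^2 + s*(18*x - 19) + 4*x^2 + 16*x - 9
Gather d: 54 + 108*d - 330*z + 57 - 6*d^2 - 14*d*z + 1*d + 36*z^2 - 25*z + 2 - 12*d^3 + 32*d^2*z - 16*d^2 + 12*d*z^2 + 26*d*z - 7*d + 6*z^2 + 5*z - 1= -12*d^3 + d^2*(32*z - 22) + d*(12*z^2 + 12*z + 102) + 42*z^2 - 350*z + 112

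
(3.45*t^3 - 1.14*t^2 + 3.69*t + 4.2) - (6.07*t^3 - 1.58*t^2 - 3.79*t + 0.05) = -2.62*t^3 + 0.44*t^2 + 7.48*t + 4.15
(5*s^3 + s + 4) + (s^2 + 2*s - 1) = 5*s^3 + s^2 + 3*s + 3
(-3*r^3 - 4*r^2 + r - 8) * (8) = -24*r^3 - 32*r^2 + 8*r - 64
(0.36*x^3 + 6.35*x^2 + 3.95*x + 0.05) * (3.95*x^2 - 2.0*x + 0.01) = 1.422*x^5 + 24.3625*x^4 + 2.9061*x^3 - 7.639*x^2 - 0.0605*x + 0.0005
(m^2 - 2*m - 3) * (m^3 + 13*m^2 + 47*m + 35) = m^5 + 11*m^4 + 18*m^3 - 98*m^2 - 211*m - 105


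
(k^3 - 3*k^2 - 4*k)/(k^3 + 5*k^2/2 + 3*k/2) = 2*(k - 4)/(2*k + 3)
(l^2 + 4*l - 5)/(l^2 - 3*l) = (l^2 + 4*l - 5)/(l*(l - 3))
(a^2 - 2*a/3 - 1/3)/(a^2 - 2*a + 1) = (a + 1/3)/(a - 1)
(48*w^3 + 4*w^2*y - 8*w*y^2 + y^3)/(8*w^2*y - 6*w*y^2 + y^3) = (-12*w^2 - 4*w*y + y^2)/(y*(-2*w + y))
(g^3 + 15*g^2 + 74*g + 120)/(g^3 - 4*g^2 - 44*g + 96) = (g^2 + 9*g + 20)/(g^2 - 10*g + 16)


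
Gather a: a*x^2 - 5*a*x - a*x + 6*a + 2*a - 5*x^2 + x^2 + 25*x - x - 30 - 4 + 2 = a*(x^2 - 6*x + 8) - 4*x^2 + 24*x - 32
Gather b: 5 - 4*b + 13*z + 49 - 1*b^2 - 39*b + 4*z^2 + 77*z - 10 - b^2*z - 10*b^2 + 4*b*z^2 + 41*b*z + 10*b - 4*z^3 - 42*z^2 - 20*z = b^2*(-z - 11) + b*(4*z^2 + 41*z - 33) - 4*z^3 - 38*z^2 + 70*z + 44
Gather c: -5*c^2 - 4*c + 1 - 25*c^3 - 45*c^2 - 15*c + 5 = -25*c^3 - 50*c^2 - 19*c + 6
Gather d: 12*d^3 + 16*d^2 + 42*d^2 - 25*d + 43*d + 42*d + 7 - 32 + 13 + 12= 12*d^3 + 58*d^2 + 60*d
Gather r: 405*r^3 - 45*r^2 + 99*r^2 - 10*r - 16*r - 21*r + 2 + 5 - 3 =405*r^3 + 54*r^2 - 47*r + 4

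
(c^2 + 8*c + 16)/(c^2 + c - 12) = (c + 4)/(c - 3)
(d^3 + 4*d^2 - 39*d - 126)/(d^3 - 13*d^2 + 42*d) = (d^2 + 10*d + 21)/(d*(d - 7))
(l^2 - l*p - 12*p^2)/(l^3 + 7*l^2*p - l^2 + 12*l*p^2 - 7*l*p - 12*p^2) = (l - 4*p)/(l^2 + 4*l*p - l - 4*p)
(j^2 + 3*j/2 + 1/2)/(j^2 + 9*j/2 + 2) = (j + 1)/(j + 4)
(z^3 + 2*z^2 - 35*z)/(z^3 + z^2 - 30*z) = (z + 7)/(z + 6)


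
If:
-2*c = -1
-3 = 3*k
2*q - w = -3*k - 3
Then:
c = 1/2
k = -1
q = w/2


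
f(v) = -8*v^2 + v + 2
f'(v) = 1 - 16*v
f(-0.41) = 0.25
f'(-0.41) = 7.56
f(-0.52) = -0.68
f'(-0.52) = 9.32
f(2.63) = -50.71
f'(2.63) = -41.08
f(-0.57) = -1.17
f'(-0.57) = 10.12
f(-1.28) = -12.39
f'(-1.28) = 21.48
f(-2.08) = -34.69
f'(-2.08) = 34.28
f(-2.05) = -33.67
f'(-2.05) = 33.80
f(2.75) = -55.75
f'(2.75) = -43.00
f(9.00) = -637.00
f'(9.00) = -143.00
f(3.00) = -67.00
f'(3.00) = -47.00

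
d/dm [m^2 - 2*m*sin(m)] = -2*m*cos(m) + 2*m - 2*sin(m)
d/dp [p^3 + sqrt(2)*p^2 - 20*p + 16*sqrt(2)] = 3*p^2 + 2*sqrt(2)*p - 20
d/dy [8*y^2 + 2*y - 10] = 16*y + 2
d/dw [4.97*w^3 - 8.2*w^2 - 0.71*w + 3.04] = 14.91*w^2 - 16.4*w - 0.71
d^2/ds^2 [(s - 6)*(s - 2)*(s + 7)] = 6*s - 2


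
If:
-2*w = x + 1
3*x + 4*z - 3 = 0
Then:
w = 2*z/3 - 1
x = 1 - 4*z/3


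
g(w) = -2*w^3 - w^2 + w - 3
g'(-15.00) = -1319.00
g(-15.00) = 6507.00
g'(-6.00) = -203.00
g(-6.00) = 387.00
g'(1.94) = -25.46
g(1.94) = -19.43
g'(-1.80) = -14.84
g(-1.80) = 3.62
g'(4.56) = -132.88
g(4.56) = -208.87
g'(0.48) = -1.34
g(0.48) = -2.97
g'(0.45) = -1.12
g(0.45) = -2.93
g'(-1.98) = -18.56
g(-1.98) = 6.62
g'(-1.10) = -4.06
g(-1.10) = -2.65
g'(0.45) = -1.12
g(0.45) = -2.93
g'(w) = -6*w^2 - 2*w + 1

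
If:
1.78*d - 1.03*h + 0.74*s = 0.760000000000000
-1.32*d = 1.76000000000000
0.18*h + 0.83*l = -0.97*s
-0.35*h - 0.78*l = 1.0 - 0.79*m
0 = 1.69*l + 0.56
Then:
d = -1.33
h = -2.50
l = -0.33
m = -0.17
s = 0.75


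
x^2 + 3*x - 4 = (x - 1)*(x + 4)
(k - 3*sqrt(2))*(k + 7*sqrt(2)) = k^2 + 4*sqrt(2)*k - 42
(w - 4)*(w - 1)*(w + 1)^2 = w^4 - 3*w^3 - 5*w^2 + 3*w + 4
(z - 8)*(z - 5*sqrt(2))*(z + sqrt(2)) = z^3 - 8*z^2 - 4*sqrt(2)*z^2 - 10*z + 32*sqrt(2)*z + 80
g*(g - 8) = g^2 - 8*g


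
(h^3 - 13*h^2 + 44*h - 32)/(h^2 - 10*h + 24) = (h^2 - 9*h + 8)/(h - 6)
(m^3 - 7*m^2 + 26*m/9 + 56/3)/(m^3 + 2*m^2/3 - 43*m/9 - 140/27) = 3*(m - 6)/(3*m + 5)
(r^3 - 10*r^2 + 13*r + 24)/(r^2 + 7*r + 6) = (r^2 - 11*r + 24)/(r + 6)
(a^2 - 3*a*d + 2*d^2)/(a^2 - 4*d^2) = (a - d)/(a + 2*d)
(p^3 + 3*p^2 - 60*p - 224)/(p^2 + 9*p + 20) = (p^2 - p - 56)/(p + 5)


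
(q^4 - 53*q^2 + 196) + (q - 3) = q^4 - 53*q^2 + q + 193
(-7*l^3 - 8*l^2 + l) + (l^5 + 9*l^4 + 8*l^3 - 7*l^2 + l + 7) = l^5 + 9*l^4 + l^3 - 15*l^2 + 2*l + 7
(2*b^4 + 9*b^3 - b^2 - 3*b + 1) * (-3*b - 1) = -6*b^5 - 29*b^4 - 6*b^3 + 10*b^2 - 1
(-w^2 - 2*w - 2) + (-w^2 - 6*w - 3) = -2*w^2 - 8*w - 5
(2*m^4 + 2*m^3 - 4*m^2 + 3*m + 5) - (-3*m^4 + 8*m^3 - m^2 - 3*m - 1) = 5*m^4 - 6*m^3 - 3*m^2 + 6*m + 6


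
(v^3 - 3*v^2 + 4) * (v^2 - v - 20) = v^5 - 4*v^4 - 17*v^3 + 64*v^2 - 4*v - 80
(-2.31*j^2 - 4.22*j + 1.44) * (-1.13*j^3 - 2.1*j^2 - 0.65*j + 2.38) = 2.6103*j^5 + 9.6196*j^4 + 8.7363*j^3 - 5.7788*j^2 - 10.9796*j + 3.4272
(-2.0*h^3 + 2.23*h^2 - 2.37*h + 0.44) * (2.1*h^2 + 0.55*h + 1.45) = -4.2*h^5 + 3.583*h^4 - 6.6505*h^3 + 2.854*h^2 - 3.1945*h + 0.638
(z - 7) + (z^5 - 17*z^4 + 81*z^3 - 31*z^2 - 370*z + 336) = z^5 - 17*z^4 + 81*z^3 - 31*z^2 - 369*z + 329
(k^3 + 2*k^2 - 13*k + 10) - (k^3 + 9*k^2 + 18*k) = -7*k^2 - 31*k + 10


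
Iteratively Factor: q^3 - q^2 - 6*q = (q + 2)*(q^2 - 3*q) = (q - 3)*(q + 2)*(q)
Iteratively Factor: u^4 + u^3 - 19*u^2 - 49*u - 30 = (u + 3)*(u^3 - 2*u^2 - 13*u - 10) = (u - 5)*(u + 3)*(u^2 + 3*u + 2) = (u - 5)*(u + 1)*(u + 3)*(u + 2)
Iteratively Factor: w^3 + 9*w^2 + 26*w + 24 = (w + 4)*(w^2 + 5*w + 6) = (w + 2)*(w + 4)*(w + 3)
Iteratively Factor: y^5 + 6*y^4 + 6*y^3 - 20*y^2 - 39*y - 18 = (y + 1)*(y^4 + 5*y^3 + y^2 - 21*y - 18) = (y - 2)*(y + 1)*(y^3 + 7*y^2 + 15*y + 9) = (y - 2)*(y + 1)^2*(y^2 + 6*y + 9) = (y - 2)*(y + 1)^2*(y + 3)*(y + 3)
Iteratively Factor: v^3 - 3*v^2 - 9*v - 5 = (v - 5)*(v^2 + 2*v + 1) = (v - 5)*(v + 1)*(v + 1)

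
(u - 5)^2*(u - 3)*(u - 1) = u^4 - 14*u^3 + 68*u^2 - 130*u + 75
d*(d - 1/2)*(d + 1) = d^3 + d^2/2 - d/2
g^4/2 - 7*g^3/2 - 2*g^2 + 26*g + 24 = (g/2 + 1)*(g - 6)*(g - 4)*(g + 1)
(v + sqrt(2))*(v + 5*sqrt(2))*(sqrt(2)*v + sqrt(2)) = sqrt(2)*v^3 + sqrt(2)*v^2 + 12*v^2 + 12*v + 10*sqrt(2)*v + 10*sqrt(2)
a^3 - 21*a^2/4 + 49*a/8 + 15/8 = (a - 3)*(a - 5/2)*(a + 1/4)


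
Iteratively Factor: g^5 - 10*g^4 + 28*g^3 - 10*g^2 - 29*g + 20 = (g + 1)*(g^4 - 11*g^3 + 39*g^2 - 49*g + 20) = (g - 1)*(g + 1)*(g^3 - 10*g^2 + 29*g - 20) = (g - 5)*(g - 1)*(g + 1)*(g^2 - 5*g + 4) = (g - 5)*(g - 1)^2*(g + 1)*(g - 4)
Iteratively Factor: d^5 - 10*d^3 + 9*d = (d)*(d^4 - 10*d^2 + 9) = d*(d - 1)*(d^3 + d^2 - 9*d - 9) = d*(d - 1)*(d + 1)*(d^2 - 9) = d*(d - 3)*(d - 1)*(d + 1)*(d + 3)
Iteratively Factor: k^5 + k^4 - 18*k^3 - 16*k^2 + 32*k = (k + 2)*(k^4 - k^3 - 16*k^2 + 16*k) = (k - 1)*(k + 2)*(k^3 - 16*k) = (k - 1)*(k + 2)*(k + 4)*(k^2 - 4*k) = k*(k - 1)*(k + 2)*(k + 4)*(k - 4)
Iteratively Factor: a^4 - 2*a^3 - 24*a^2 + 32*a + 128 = (a - 4)*(a^3 + 2*a^2 - 16*a - 32) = (a - 4)*(a + 4)*(a^2 - 2*a - 8) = (a - 4)*(a + 2)*(a + 4)*(a - 4)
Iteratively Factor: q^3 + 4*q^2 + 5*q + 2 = (q + 1)*(q^2 + 3*q + 2) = (q + 1)*(q + 2)*(q + 1)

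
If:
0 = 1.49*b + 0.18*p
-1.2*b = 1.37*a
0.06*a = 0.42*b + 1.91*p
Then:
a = 0.00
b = 0.00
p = 0.00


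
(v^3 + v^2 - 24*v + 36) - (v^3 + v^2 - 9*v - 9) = 45 - 15*v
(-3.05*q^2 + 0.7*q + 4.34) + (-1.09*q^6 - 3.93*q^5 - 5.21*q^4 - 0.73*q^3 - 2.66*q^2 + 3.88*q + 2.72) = -1.09*q^6 - 3.93*q^5 - 5.21*q^4 - 0.73*q^3 - 5.71*q^2 + 4.58*q + 7.06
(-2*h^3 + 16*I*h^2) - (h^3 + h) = -3*h^3 + 16*I*h^2 - h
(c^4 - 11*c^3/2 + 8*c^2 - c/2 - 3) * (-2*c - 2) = -2*c^5 + 9*c^4 - 5*c^3 - 15*c^2 + 7*c + 6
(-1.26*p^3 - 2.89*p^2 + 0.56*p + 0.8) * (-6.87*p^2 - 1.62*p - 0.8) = 8.6562*p^5 + 21.8955*p^4 + 1.8426*p^3 - 4.0912*p^2 - 1.744*p - 0.64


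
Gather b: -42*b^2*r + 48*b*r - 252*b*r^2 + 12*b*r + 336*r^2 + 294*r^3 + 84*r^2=-42*b^2*r + b*(-252*r^2 + 60*r) + 294*r^3 + 420*r^2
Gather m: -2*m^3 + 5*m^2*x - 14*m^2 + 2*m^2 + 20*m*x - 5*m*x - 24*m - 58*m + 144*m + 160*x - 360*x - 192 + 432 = -2*m^3 + m^2*(5*x - 12) + m*(15*x + 62) - 200*x + 240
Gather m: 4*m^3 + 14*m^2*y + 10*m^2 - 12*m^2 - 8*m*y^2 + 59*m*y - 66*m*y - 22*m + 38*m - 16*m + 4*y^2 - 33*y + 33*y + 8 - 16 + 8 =4*m^3 + m^2*(14*y - 2) + m*(-8*y^2 - 7*y) + 4*y^2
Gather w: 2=2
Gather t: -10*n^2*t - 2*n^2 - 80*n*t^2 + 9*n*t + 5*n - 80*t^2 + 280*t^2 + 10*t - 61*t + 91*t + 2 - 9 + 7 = -2*n^2 + 5*n + t^2*(200 - 80*n) + t*(-10*n^2 + 9*n + 40)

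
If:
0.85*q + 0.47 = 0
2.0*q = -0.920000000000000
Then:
No Solution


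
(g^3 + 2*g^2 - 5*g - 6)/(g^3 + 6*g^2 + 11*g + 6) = (g - 2)/(g + 2)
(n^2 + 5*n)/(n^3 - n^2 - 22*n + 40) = n/(n^2 - 6*n + 8)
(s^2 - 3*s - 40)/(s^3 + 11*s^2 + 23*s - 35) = (s - 8)/(s^2 + 6*s - 7)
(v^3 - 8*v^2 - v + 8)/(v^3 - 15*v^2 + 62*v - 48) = (v + 1)/(v - 6)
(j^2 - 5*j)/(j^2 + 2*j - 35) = j/(j + 7)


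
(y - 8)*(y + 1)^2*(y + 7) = y^4 + y^3 - 57*y^2 - 113*y - 56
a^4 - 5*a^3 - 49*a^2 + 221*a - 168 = (a - 8)*(a - 3)*(a - 1)*(a + 7)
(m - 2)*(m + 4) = m^2 + 2*m - 8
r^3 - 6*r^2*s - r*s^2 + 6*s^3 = (r - 6*s)*(r - s)*(r + s)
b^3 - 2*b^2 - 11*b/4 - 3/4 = (b - 3)*(b + 1/2)^2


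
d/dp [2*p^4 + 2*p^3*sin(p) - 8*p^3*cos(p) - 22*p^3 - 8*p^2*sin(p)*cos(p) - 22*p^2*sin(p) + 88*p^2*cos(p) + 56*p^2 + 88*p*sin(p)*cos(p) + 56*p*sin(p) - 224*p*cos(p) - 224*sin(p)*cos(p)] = 8*p^3*sin(p) + 2*p^3*cos(p) + 8*p^3 - 82*p^2*sin(p) - 46*p^2*cos(p) - 8*p^2*cos(2*p) - 66*p^2 + 180*p*sin(p) - 8*p*sin(2*p) + 232*p*cos(p) + 88*p*cos(2*p) + 112*p + 56*sin(p) + 44*sin(2*p) - 224*cos(p) - 224*cos(2*p)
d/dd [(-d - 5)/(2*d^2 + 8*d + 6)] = (-d^2 - 4*d + 2*(d + 2)*(d + 5) - 3)/(2*(d^2 + 4*d + 3)^2)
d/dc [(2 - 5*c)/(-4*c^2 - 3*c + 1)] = (-20*c^2 + 16*c + 1)/(16*c^4 + 24*c^3 + c^2 - 6*c + 1)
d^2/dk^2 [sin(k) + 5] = -sin(k)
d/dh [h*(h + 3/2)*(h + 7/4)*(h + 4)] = 4*h^3 + 87*h^2/4 + 125*h/4 + 21/2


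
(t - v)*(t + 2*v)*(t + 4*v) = t^3 + 5*t^2*v + 2*t*v^2 - 8*v^3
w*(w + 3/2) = w^2 + 3*w/2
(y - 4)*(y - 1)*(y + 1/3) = y^3 - 14*y^2/3 + 7*y/3 + 4/3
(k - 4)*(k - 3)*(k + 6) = k^3 - k^2 - 30*k + 72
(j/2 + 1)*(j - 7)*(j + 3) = j^3/2 - j^2 - 29*j/2 - 21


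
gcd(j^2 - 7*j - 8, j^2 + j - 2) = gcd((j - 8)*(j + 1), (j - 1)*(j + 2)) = 1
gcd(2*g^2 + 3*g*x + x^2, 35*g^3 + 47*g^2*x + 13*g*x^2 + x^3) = g + x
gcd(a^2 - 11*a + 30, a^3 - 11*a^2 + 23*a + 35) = a - 5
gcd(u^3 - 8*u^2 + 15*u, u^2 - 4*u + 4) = 1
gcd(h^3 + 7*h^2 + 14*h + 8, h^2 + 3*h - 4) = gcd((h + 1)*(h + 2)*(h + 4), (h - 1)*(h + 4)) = h + 4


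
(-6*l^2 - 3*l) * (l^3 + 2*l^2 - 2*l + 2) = -6*l^5 - 15*l^4 + 6*l^3 - 6*l^2 - 6*l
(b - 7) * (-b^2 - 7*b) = -b^3 + 49*b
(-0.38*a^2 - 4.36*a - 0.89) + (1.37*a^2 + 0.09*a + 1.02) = 0.99*a^2 - 4.27*a + 0.13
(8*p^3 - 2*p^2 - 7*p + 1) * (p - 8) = 8*p^4 - 66*p^3 + 9*p^2 + 57*p - 8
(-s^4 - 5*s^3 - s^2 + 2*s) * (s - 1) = -s^5 - 4*s^4 + 4*s^3 + 3*s^2 - 2*s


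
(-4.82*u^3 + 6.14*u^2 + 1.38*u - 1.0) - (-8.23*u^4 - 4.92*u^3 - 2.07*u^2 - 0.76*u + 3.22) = 8.23*u^4 + 0.0999999999999996*u^3 + 8.21*u^2 + 2.14*u - 4.22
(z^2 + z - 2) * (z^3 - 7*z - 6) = z^5 + z^4 - 9*z^3 - 13*z^2 + 8*z + 12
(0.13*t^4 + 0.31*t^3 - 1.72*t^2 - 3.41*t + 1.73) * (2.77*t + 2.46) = 0.3601*t^5 + 1.1785*t^4 - 4.0018*t^3 - 13.6769*t^2 - 3.5965*t + 4.2558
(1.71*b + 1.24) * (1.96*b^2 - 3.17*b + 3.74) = 3.3516*b^3 - 2.9903*b^2 + 2.4646*b + 4.6376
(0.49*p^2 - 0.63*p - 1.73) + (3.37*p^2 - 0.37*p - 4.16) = 3.86*p^2 - 1.0*p - 5.89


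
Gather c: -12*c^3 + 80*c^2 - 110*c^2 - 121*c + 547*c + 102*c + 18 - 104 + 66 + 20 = -12*c^3 - 30*c^2 + 528*c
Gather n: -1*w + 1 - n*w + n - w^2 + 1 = n*(1 - w) - w^2 - w + 2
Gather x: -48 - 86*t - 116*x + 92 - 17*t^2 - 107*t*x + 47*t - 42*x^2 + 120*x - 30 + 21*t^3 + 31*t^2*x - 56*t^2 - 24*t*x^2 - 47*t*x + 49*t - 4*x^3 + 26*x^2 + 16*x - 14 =21*t^3 - 73*t^2 + 10*t - 4*x^3 + x^2*(-24*t - 16) + x*(31*t^2 - 154*t + 20)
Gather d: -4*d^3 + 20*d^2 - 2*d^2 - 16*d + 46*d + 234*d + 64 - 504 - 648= -4*d^3 + 18*d^2 + 264*d - 1088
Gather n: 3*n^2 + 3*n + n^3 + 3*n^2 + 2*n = n^3 + 6*n^2 + 5*n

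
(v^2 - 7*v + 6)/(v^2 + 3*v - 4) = (v - 6)/(v + 4)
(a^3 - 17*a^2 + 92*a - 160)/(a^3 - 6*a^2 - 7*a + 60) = (a - 8)/(a + 3)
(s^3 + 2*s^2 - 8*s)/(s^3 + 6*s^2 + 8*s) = (s - 2)/(s + 2)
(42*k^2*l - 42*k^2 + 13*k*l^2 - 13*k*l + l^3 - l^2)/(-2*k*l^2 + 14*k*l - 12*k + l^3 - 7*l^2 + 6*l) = (-42*k^2 - 13*k*l - l^2)/(2*k*l - 12*k - l^2 + 6*l)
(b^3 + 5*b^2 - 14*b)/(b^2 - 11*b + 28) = b*(b^2 + 5*b - 14)/(b^2 - 11*b + 28)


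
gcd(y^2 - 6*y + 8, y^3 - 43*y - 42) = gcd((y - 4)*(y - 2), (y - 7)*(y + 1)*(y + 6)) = 1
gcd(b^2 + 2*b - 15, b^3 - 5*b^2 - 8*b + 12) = 1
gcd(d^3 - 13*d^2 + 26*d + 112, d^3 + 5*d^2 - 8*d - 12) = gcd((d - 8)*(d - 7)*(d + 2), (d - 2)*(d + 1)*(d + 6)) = 1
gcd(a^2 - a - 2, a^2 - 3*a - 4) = a + 1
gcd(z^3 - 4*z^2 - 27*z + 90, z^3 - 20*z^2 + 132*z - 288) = z - 6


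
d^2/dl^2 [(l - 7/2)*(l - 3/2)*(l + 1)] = 6*l - 8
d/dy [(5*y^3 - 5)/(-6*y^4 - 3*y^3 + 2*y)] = 5*(6*y^6 - 20*y^3 - 9*y^2 + 2)/(y^2*(36*y^6 + 36*y^5 + 9*y^4 - 24*y^3 - 12*y^2 + 4))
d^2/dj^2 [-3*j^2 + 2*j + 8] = -6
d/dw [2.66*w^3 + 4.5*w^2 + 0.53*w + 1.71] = 7.98*w^2 + 9.0*w + 0.53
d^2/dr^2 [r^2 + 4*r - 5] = 2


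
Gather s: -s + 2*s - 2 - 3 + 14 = s + 9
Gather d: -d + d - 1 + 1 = 0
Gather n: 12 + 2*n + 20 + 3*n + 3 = 5*n + 35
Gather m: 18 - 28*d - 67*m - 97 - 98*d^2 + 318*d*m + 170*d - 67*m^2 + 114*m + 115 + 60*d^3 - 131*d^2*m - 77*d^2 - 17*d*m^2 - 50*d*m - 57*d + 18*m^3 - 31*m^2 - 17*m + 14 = 60*d^3 - 175*d^2 + 85*d + 18*m^3 + m^2*(-17*d - 98) + m*(-131*d^2 + 268*d + 30) + 50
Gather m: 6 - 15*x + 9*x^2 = 9*x^2 - 15*x + 6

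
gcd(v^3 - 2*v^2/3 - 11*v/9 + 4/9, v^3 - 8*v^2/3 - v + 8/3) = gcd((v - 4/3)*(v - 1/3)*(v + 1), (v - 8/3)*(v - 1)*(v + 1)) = v + 1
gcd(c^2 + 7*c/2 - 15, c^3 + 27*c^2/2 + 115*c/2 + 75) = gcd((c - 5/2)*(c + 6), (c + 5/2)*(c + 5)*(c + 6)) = c + 6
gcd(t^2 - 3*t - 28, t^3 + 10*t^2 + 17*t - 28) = t + 4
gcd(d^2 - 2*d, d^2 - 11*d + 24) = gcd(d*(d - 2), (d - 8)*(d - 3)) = 1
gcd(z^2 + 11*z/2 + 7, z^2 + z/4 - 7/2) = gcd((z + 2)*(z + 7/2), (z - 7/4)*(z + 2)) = z + 2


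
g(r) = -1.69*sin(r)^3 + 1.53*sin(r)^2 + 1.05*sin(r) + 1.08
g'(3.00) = -1.37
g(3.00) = 1.25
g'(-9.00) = 0.98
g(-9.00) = 1.03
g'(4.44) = 1.78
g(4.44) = 3.00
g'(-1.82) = 1.65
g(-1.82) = 3.04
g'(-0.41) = -0.89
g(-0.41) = 1.01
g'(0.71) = 0.68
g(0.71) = 1.95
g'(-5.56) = 0.64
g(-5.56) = 1.96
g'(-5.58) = 0.69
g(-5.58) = 1.94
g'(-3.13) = -1.01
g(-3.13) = 1.07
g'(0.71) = 0.68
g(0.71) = 1.95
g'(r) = -5.07*sin(r)^2*cos(r) + 3.06*sin(r)*cos(r) + 1.05*cos(r)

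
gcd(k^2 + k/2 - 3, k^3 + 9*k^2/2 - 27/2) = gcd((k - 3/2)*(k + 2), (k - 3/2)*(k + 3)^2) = k - 3/2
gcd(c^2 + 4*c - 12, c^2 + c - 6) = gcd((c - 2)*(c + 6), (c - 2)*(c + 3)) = c - 2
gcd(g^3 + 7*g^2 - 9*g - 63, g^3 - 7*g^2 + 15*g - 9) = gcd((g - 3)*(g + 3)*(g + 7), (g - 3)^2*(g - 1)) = g - 3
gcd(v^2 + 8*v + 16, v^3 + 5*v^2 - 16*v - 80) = v + 4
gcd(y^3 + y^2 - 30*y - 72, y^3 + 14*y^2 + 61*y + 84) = y^2 + 7*y + 12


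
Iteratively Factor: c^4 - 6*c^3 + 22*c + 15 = (c + 1)*(c^3 - 7*c^2 + 7*c + 15) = (c + 1)^2*(c^2 - 8*c + 15) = (c - 3)*(c + 1)^2*(c - 5)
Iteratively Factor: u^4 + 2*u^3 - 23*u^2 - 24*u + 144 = (u - 3)*(u^3 + 5*u^2 - 8*u - 48) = (u - 3)^2*(u^2 + 8*u + 16) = (u - 3)^2*(u + 4)*(u + 4)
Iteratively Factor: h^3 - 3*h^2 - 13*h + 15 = (h + 3)*(h^2 - 6*h + 5) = (h - 5)*(h + 3)*(h - 1)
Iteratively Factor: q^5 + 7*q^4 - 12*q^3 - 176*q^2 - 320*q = (q + 4)*(q^4 + 3*q^3 - 24*q^2 - 80*q) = (q + 4)^2*(q^3 - q^2 - 20*q) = (q + 4)^3*(q^2 - 5*q) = q*(q + 4)^3*(q - 5)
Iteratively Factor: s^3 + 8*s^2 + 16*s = (s + 4)*(s^2 + 4*s) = s*(s + 4)*(s + 4)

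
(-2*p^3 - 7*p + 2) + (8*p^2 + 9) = -2*p^3 + 8*p^2 - 7*p + 11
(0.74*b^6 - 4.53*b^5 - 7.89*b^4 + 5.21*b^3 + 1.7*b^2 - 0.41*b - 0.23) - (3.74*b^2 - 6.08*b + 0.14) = 0.74*b^6 - 4.53*b^5 - 7.89*b^4 + 5.21*b^3 - 2.04*b^2 + 5.67*b - 0.37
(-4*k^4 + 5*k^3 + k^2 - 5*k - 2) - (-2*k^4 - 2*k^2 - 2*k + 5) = -2*k^4 + 5*k^3 + 3*k^2 - 3*k - 7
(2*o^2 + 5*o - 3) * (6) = 12*o^2 + 30*o - 18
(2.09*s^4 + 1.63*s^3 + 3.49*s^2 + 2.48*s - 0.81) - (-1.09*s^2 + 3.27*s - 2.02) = 2.09*s^4 + 1.63*s^3 + 4.58*s^2 - 0.79*s + 1.21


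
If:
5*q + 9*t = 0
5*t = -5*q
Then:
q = 0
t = 0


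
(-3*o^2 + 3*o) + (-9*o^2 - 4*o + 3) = -12*o^2 - o + 3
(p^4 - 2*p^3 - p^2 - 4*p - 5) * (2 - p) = -p^5 + 4*p^4 - 3*p^3 + 2*p^2 - 3*p - 10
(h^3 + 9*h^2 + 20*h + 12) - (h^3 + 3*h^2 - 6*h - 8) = 6*h^2 + 26*h + 20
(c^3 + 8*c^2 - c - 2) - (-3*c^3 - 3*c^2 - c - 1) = 4*c^3 + 11*c^2 - 1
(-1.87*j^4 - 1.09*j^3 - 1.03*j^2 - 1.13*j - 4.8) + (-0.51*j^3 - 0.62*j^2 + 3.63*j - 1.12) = -1.87*j^4 - 1.6*j^3 - 1.65*j^2 + 2.5*j - 5.92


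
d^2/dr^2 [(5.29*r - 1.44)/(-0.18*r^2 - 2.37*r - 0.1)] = (-(0.36*r + 2.37)*(0.72*r + 4.74)*(5.29*r - 1.44) + (5.7132*r + 24.5562)*(0.18*r^2 + 2.37*r + 0.1))/(0.18*r^2 + 2.37*r + 0.1)^3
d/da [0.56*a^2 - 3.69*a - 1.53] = 1.12*a - 3.69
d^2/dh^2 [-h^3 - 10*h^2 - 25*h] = -6*h - 20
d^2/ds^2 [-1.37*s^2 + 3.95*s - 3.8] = -2.74000000000000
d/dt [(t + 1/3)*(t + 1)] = 2*t + 4/3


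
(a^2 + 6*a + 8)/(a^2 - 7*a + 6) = (a^2 + 6*a + 8)/(a^2 - 7*a + 6)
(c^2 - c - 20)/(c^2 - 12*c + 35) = (c + 4)/(c - 7)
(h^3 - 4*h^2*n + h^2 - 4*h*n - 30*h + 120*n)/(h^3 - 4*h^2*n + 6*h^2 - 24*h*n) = (h - 5)/h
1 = 1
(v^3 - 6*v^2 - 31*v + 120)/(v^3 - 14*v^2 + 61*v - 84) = (v^2 - 3*v - 40)/(v^2 - 11*v + 28)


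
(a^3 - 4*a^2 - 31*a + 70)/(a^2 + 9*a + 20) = (a^2 - 9*a + 14)/(a + 4)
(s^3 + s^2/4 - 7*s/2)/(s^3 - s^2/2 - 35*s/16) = 4*(s + 2)/(4*s + 5)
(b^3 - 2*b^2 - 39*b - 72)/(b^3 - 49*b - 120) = (b + 3)/(b + 5)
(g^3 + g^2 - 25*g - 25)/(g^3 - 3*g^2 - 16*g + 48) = (g^3 + g^2 - 25*g - 25)/(g^3 - 3*g^2 - 16*g + 48)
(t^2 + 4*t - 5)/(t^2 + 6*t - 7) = (t + 5)/(t + 7)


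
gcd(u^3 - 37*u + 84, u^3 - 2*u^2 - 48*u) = 1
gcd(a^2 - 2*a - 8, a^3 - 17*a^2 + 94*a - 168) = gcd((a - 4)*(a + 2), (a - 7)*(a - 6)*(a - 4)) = a - 4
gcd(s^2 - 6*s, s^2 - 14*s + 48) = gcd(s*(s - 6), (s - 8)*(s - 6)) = s - 6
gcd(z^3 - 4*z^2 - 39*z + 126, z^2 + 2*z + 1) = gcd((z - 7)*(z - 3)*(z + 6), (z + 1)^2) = 1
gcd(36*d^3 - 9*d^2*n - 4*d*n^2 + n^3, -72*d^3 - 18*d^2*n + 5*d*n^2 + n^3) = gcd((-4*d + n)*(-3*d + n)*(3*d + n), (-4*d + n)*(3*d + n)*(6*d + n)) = 12*d^2 + d*n - n^2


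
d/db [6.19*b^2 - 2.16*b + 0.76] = 12.38*b - 2.16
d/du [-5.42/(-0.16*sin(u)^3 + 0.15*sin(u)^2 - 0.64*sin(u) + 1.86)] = (-2.6016*sin(u)^2 + 1.626*sin(u) - 3.4688)*cos(u)/(0.16*sin(u)^3 - 0.15*sin(u)^2 + 0.64*sin(u) - 1.86)^2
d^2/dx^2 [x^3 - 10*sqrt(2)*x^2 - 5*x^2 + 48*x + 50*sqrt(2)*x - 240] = 6*x - 20*sqrt(2) - 10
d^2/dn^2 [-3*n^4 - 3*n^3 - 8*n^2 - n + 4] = -36*n^2 - 18*n - 16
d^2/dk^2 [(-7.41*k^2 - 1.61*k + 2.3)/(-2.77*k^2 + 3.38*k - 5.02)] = (-5.6843418860808e-14*k^4 + 163.46047*k^3 - 724.120104*k^2 - 5.12228399999998*k + 439.5182)/(21.253933*k^6 - 77.803206*k^5 + 210.490638*k^4 - 320.615984*k^3 + 381.466788*k^2 - 255.532056*k + 126.506008)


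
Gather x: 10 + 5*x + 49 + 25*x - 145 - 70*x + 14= -40*x - 72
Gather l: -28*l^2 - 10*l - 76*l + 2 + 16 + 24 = -28*l^2 - 86*l + 42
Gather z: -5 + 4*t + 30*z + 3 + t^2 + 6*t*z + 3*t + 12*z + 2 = t^2 + 7*t + z*(6*t + 42)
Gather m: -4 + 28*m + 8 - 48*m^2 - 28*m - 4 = -48*m^2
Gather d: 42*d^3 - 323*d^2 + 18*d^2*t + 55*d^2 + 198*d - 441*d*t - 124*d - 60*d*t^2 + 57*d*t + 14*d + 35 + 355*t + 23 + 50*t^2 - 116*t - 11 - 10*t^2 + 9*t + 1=42*d^3 + d^2*(18*t - 268) + d*(-60*t^2 - 384*t + 88) + 40*t^2 + 248*t + 48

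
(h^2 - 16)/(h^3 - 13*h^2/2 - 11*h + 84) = 2*(h + 4)/(2*h^2 - 5*h - 42)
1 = 1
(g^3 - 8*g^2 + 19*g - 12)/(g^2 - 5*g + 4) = g - 3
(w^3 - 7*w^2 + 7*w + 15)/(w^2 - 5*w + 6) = (w^2 - 4*w - 5)/(w - 2)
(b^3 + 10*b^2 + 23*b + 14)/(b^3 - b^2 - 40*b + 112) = (b^2 + 3*b + 2)/(b^2 - 8*b + 16)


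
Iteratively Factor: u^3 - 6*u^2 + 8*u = (u)*(u^2 - 6*u + 8) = u*(u - 2)*(u - 4)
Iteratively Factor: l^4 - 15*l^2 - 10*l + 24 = (l + 2)*(l^3 - 2*l^2 - 11*l + 12) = (l + 2)*(l + 3)*(l^2 - 5*l + 4) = (l - 1)*(l + 2)*(l + 3)*(l - 4)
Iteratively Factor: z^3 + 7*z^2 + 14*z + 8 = (z + 1)*(z^2 + 6*z + 8) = (z + 1)*(z + 4)*(z + 2)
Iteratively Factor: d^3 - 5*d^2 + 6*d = (d)*(d^2 - 5*d + 6) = d*(d - 3)*(d - 2)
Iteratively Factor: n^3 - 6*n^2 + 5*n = (n - 5)*(n^2 - n) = n*(n - 5)*(n - 1)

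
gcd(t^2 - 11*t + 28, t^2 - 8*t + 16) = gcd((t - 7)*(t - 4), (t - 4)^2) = t - 4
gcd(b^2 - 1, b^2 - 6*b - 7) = b + 1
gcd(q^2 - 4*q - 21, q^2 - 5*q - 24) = q + 3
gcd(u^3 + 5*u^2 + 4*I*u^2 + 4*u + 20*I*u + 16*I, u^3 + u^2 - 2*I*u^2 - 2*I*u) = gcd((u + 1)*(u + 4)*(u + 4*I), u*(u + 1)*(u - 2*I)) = u + 1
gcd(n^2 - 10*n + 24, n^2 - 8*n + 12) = n - 6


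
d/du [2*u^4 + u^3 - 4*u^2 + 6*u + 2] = 8*u^3 + 3*u^2 - 8*u + 6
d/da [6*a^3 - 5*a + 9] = 18*a^2 - 5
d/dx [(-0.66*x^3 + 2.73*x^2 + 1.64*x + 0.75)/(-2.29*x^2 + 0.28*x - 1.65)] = (1.5114*x^4 - 0.3696*x^3 + 7.787*x^2 - 5.574*x - 2.916)/(5.2441*x^4 - 1.2824*x^3 + 7.6354*x^2 - 0.924*x + 2.7225)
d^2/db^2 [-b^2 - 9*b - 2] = -2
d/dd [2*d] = 2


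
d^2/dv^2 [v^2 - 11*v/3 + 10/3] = 2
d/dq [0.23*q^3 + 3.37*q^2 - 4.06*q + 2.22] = 0.69*q^2 + 6.74*q - 4.06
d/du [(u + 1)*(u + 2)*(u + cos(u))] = -(u + 1)*(u + 2)*(sin(u) - 1) + (u + 1)*(u + cos(u)) + (u + 2)*(u + cos(u))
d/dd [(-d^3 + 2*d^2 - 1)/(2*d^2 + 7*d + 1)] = (-2*d^4 - 14*d^3 + 11*d^2 + 8*d + 7)/(4*d^4 + 28*d^3 + 53*d^2 + 14*d + 1)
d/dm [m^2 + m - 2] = 2*m + 1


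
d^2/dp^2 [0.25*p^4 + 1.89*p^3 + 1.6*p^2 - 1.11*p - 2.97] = 3.0*p^2 + 11.34*p + 3.2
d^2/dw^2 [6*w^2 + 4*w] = 12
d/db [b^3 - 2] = 3*b^2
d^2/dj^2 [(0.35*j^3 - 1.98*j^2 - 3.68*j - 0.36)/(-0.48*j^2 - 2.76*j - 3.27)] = (-2.22044604925031e-16*j^4 - 7.784064*j^3 - 37.102104*j^2 - 54.25029*j - 19.727028)/(0.110592*j^6 + 1.907712*j^5 + 13.229568*j^4 + 47.017152*j^3 + 90.126432*j^2 + 88.537212*j + 34.965783)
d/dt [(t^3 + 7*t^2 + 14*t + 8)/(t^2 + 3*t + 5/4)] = 4*(4*t^4 + 24*t^3 + 43*t^2 + 6*t - 26)/(16*t^4 + 96*t^3 + 184*t^2 + 120*t + 25)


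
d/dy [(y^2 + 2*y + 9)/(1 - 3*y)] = (-3*y^2 + 2*y + 29)/(9*y^2 - 6*y + 1)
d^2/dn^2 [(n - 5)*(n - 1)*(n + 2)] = 6*n - 8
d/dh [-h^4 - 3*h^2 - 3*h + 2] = -4*h^3 - 6*h - 3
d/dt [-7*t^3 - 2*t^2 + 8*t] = -21*t^2 - 4*t + 8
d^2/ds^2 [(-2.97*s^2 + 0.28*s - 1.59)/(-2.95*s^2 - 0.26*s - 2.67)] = (2.8421709430404e-14*s^4 - 9.42938*s^3 - 57.3373800000001*s^2 + 20.5497*s + 17.902116)/(25.672375*s^6 + 6.78795*s^5 + 70.305285*s^4 + 12.304916*s^3 + 63.632241*s^2 + 5.560542*s + 19.034163)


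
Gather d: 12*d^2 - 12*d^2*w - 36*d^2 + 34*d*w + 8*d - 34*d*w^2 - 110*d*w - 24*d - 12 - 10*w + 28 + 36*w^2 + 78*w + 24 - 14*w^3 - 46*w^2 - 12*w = d^2*(-12*w - 24) + d*(-34*w^2 - 76*w - 16) - 14*w^3 - 10*w^2 + 56*w + 40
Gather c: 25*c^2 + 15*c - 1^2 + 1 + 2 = 25*c^2 + 15*c + 2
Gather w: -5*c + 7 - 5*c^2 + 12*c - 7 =-5*c^2 + 7*c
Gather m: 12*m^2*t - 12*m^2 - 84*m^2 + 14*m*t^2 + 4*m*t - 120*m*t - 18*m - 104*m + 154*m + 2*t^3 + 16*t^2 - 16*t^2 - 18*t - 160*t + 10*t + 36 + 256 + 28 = m^2*(12*t - 96) + m*(14*t^2 - 116*t + 32) + 2*t^3 - 168*t + 320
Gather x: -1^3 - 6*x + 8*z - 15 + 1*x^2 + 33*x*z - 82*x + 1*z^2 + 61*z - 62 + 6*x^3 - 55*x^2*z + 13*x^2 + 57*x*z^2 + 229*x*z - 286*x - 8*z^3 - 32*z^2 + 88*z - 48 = 6*x^3 + x^2*(14 - 55*z) + x*(57*z^2 + 262*z - 374) - 8*z^3 - 31*z^2 + 157*z - 126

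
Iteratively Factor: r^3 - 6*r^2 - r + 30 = (r + 2)*(r^2 - 8*r + 15) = (r - 3)*(r + 2)*(r - 5)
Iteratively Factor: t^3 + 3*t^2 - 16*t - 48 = (t + 3)*(t^2 - 16) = (t - 4)*(t + 3)*(t + 4)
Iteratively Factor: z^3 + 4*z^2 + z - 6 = (z + 3)*(z^2 + z - 2) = (z + 2)*(z + 3)*(z - 1)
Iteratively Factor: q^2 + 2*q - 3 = (q + 3)*(q - 1)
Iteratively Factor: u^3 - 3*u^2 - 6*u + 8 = (u - 1)*(u^2 - 2*u - 8) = (u - 1)*(u + 2)*(u - 4)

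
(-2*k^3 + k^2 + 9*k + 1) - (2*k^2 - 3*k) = -2*k^3 - k^2 + 12*k + 1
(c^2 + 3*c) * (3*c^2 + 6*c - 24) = 3*c^4 + 15*c^3 - 6*c^2 - 72*c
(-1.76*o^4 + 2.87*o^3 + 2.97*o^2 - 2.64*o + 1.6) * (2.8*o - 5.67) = -4.928*o^5 + 18.0152*o^4 - 7.9569*o^3 - 24.2319*o^2 + 19.4488*o - 9.072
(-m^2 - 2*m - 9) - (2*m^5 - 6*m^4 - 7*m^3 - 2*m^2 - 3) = -2*m^5 + 6*m^4 + 7*m^3 + m^2 - 2*m - 6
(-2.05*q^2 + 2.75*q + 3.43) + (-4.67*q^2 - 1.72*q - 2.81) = -6.72*q^2 + 1.03*q + 0.62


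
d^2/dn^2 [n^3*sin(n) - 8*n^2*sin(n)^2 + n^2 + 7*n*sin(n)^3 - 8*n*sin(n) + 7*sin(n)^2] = -n^3*sin(n) + 6*n^2*cos(n) - 16*n^2*cos(2*n) + 35*n*sin(n)/4 - 32*n*sin(2*n) + 63*n*sin(3*n)/4 - 11*cos(n)/2 + 22*cos(2*n) - 21*cos(3*n)/2 - 6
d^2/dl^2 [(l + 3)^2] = 2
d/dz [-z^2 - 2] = -2*z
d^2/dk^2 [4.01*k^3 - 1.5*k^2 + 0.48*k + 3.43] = 24.06*k - 3.0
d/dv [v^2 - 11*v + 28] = 2*v - 11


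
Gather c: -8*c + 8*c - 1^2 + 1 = 0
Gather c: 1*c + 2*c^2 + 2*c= 2*c^2 + 3*c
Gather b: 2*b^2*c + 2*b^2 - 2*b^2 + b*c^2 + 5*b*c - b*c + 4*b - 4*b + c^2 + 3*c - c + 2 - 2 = 2*b^2*c + b*(c^2 + 4*c) + c^2 + 2*c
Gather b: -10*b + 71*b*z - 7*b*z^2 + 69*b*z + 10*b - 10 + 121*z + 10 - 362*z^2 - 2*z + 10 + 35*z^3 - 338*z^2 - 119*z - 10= b*(-7*z^2 + 140*z) + 35*z^3 - 700*z^2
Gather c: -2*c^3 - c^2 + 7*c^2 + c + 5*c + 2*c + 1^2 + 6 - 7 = -2*c^3 + 6*c^2 + 8*c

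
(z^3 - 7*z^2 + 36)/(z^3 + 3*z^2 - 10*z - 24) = (z - 6)/(z + 4)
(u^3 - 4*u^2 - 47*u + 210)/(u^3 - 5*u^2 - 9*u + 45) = (u^2 + u - 42)/(u^2 - 9)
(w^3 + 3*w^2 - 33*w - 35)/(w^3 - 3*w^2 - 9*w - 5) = (w + 7)/(w + 1)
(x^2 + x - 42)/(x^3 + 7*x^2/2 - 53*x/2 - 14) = 2*(x - 6)/(2*x^2 - 7*x - 4)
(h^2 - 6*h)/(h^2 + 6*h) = (h - 6)/(h + 6)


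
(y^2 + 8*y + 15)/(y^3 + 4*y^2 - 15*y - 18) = (y^2 + 8*y + 15)/(y^3 + 4*y^2 - 15*y - 18)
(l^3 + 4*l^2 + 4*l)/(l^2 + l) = (l^2 + 4*l + 4)/(l + 1)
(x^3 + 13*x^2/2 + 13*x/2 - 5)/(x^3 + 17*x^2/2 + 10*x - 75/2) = (2*x^2 + 3*x - 2)/(2*x^2 + 7*x - 15)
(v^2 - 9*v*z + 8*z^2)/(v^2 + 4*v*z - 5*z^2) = (v - 8*z)/(v + 5*z)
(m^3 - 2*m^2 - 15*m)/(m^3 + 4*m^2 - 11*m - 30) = m*(m^2 - 2*m - 15)/(m^3 + 4*m^2 - 11*m - 30)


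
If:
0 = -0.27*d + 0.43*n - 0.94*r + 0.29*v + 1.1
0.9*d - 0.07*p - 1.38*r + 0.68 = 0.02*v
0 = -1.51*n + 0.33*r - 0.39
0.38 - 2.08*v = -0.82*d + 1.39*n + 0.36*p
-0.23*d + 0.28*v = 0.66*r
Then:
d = 1.75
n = 1.00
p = -85.36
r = 5.75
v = 14.98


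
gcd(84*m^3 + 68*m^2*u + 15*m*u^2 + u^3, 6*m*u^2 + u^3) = 6*m + u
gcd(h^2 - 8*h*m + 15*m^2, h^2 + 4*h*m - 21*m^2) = h - 3*m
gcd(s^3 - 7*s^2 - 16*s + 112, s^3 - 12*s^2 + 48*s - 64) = s - 4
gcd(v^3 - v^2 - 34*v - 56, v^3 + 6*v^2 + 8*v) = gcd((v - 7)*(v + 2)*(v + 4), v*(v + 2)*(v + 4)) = v^2 + 6*v + 8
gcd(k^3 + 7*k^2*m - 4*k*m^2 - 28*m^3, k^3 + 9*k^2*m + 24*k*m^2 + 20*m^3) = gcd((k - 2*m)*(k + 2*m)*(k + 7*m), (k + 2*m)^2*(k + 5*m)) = k + 2*m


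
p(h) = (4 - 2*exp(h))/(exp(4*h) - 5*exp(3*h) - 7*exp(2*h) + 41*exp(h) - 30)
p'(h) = (4 - 2*exp(h))*(-4*exp(4*h) + 15*exp(3*h) + 14*exp(2*h) - 41*exp(h))/(exp(4*h) - 5*exp(3*h) - 7*exp(2*h) + 41*exp(h) - 30)^2 - 2*exp(h)/(exp(4*h) - 5*exp(3*h) - 7*exp(2*h) + 41*exp(h) - 30) = (6*exp(2*h) - 12*exp(h) - 26)*exp(h)/(exp(6*h) - 6*exp(5*h) - 17*exp(4*h) + 108*exp(3*h) + 79*exp(2*h) - 390*exp(h) + 225)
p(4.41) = -0.00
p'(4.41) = 0.00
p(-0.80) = -0.23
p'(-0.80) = -0.18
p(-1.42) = -0.17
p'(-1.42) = -0.05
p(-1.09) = -0.19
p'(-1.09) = -0.09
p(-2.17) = -0.15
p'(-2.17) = -0.02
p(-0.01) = -12.56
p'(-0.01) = -1249.98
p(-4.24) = -0.14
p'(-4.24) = -0.00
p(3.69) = -0.00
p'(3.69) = 0.00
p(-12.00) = -0.13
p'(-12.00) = 0.00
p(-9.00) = -0.13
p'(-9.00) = 0.00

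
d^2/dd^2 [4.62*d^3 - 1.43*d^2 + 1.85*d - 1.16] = 27.72*d - 2.86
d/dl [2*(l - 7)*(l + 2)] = 4*l - 10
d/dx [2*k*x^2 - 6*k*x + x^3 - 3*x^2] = 4*k*x - 6*k + 3*x^2 - 6*x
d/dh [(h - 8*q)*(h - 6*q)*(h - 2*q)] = 3*h^2 - 32*h*q + 76*q^2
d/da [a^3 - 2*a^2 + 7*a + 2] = 3*a^2 - 4*a + 7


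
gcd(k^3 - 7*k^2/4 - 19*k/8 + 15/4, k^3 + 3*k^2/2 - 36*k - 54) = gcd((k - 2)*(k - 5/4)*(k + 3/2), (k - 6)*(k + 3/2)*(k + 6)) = k + 3/2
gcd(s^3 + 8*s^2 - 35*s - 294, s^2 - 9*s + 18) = s - 6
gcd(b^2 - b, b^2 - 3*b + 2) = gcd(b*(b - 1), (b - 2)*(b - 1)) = b - 1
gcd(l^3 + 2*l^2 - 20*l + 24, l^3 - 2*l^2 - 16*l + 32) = l - 2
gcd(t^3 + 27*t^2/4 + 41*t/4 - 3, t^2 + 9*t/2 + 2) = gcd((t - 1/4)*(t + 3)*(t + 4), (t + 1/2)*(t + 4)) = t + 4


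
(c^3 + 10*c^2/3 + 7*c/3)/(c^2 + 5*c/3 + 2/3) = c*(3*c + 7)/(3*c + 2)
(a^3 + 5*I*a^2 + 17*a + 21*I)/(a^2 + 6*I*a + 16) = (a^3 + 5*I*a^2 + 17*a + 21*I)/(a^2 + 6*I*a + 16)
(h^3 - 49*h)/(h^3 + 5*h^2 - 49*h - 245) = h/(h + 5)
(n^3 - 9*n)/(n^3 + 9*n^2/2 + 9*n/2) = 2*(n - 3)/(2*n + 3)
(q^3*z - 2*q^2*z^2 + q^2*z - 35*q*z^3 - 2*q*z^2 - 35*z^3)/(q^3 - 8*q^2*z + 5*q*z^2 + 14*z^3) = z*(-q^2 - 5*q*z - q - 5*z)/(-q^2 + q*z + 2*z^2)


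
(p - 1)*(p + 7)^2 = p^3 + 13*p^2 + 35*p - 49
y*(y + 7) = y^2 + 7*y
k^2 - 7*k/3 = k*(k - 7/3)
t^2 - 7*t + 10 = (t - 5)*(t - 2)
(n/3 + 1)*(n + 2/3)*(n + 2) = n^3/3 + 17*n^2/9 + 28*n/9 + 4/3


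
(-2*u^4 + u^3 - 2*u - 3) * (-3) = 6*u^4 - 3*u^3 + 6*u + 9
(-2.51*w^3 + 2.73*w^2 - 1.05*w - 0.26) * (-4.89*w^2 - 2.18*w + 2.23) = 12.2739*w^5 - 7.8779*w^4 - 6.4142*w^3 + 9.6483*w^2 - 1.7747*w - 0.5798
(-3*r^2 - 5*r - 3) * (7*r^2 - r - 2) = -21*r^4 - 32*r^3 - 10*r^2 + 13*r + 6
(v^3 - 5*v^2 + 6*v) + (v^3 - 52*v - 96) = 2*v^3 - 5*v^2 - 46*v - 96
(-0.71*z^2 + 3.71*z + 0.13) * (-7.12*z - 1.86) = 5.0552*z^3 - 25.0946*z^2 - 7.8262*z - 0.2418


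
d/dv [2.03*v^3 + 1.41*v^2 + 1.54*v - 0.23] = 6.09*v^2 + 2.82*v + 1.54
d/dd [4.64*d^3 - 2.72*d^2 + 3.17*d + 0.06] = 13.92*d^2 - 5.44*d + 3.17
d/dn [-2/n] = 2/n^2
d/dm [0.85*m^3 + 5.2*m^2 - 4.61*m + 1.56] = 2.55*m^2 + 10.4*m - 4.61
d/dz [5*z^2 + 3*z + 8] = 10*z + 3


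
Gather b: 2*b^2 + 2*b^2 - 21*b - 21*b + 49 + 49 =4*b^2 - 42*b + 98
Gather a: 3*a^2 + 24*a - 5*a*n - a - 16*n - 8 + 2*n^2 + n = 3*a^2 + a*(23 - 5*n) + 2*n^2 - 15*n - 8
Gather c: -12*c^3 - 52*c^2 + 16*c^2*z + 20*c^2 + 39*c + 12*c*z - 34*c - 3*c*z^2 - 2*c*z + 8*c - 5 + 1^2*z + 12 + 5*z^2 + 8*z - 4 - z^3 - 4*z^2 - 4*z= -12*c^3 + c^2*(16*z - 32) + c*(-3*z^2 + 10*z + 13) - z^3 + z^2 + 5*z + 3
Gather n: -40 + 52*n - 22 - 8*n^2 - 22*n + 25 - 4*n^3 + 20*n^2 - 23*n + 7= -4*n^3 + 12*n^2 + 7*n - 30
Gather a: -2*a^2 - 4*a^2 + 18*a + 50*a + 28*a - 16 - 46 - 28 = -6*a^2 + 96*a - 90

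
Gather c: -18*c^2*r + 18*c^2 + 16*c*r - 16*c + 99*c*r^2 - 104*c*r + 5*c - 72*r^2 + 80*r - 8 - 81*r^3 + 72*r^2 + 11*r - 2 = c^2*(18 - 18*r) + c*(99*r^2 - 88*r - 11) - 81*r^3 + 91*r - 10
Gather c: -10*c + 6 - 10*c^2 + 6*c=-10*c^2 - 4*c + 6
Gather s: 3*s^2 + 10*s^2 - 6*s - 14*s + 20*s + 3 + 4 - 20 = 13*s^2 - 13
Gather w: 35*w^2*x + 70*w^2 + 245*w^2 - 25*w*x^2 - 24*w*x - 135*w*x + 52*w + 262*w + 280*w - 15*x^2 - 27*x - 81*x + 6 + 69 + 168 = w^2*(35*x + 315) + w*(-25*x^2 - 159*x + 594) - 15*x^2 - 108*x + 243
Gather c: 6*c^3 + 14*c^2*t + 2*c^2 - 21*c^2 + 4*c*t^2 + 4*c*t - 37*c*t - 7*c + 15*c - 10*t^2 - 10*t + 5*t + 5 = 6*c^3 + c^2*(14*t - 19) + c*(4*t^2 - 33*t + 8) - 10*t^2 - 5*t + 5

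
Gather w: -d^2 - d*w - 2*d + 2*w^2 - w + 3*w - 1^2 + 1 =-d^2 - 2*d + 2*w^2 + w*(2 - d)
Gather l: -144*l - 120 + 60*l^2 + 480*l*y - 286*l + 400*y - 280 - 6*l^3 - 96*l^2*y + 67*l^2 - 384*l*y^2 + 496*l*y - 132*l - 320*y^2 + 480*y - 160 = -6*l^3 + l^2*(127 - 96*y) + l*(-384*y^2 + 976*y - 562) - 320*y^2 + 880*y - 560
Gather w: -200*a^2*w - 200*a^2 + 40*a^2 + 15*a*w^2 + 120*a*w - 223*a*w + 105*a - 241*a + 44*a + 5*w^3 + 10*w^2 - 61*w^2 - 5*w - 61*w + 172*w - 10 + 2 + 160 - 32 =-160*a^2 - 92*a + 5*w^3 + w^2*(15*a - 51) + w*(-200*a^2 - 103*a + 106) + 120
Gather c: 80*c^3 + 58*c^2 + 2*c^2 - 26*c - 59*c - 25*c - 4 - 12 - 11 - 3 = 80*c^3 + 60*c^2 - 110*c - 30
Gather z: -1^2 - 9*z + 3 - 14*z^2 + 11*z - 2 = -14*z^2 + 2*z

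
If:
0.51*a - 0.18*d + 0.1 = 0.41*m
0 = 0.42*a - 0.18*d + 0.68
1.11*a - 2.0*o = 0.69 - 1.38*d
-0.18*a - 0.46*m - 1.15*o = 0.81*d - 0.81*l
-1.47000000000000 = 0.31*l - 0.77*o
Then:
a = -14.11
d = -29.14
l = -74.98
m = -4.51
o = -28.28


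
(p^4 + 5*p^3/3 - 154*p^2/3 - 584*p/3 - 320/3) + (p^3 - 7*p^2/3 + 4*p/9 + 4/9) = p^4 + 8*p^3/3 - 161*p^2/3 - 1748*p/9 - 956/9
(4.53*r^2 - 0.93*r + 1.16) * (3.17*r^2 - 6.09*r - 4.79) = 14.3601*r^4 - 30.5358*r^3 - 12.3578*r^2 - 2.6097*r - 5.5564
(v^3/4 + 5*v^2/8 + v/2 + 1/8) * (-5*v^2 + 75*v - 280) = -5*v^5/4 + 125*v^4/8 - 205*v^3/8 - 1105*v^2/8 - 1045*v/8 - 35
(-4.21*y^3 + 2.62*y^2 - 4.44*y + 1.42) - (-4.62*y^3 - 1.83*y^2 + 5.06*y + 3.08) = 0.41*y^3 + 4.45*y^2 - 9.5*y - 1.66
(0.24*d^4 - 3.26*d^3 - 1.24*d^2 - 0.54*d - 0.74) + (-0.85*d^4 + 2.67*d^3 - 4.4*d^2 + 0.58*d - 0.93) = -0.61*d^4 - 0.59*d^3 - 5.64*d^2 + 0.0399999999999999*d - 1.67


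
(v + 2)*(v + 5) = v^2 + 7*v + 10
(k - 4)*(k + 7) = k^2 + 3*k - 28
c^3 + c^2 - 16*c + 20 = (c - 2)^2*(c + 5)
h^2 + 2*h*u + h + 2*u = (h + 1)*(h + 2*u)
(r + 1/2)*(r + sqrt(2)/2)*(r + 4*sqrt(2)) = r^3 + r^2/2 + 9*sqrt(2)*r^2/2 + 9*sqrt(2)*r/4 + 4*r + 2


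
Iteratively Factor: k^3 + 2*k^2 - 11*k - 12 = (k + 4)*(k^2 - 2*k - 3) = (k + 1)*(k + 4)*(k - 3)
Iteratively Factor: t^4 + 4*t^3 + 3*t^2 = (t + 1)*(t^3 + 3*t^2) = (t + 1)*(t + 3)*(t^2) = t*(t + 1)*(t + 3)*(t)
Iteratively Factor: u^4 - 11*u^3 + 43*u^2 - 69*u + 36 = (u - 3)*(u^3 - 8*u^2 + 19*u - 12) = (u - 4)*(u - 3)*(u^2 - 4*u + 3) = (u - 4)*(u - 3)^2*(u - 1)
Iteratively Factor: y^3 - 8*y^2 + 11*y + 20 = (y + 1)*(y^2 - 9*y + 20) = (y - 4)*(y + 1)*(y - 5)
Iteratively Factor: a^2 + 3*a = (a + 3)*(a)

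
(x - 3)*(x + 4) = x^2 + x - 12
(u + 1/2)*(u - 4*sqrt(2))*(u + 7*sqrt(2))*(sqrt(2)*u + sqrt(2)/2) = sqrt(2)*u^4 + sqrt(2)*u^3 + 6*u^3 - 223*sqrt(2)*u^2/4 + 6*u^2 - 56*sqrt(2)*u + 3*u/2 - 14*sqrt(2)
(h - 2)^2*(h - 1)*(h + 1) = h^4 - 4*h^3 + 3*h^2 + 4*h - 4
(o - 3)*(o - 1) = o^2 - 4*o + 3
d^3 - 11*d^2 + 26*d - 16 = (d - 8)*(d - 2)*(d - 1)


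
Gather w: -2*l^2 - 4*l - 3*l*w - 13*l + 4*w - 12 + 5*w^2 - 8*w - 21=-2*l^2 - 17*l + 5*w^2 + w*(-3*l - 4) - 33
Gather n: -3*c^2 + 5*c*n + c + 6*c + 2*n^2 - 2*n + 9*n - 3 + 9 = -3*c^2 + 7*c + 2*n^2 + n*(5*c + 7) + 6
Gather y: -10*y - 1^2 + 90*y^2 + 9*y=90*y^2 - y - 1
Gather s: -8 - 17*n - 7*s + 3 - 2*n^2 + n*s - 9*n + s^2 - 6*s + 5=-2*n^2 - 26*n + s^2 + s*(n - 13)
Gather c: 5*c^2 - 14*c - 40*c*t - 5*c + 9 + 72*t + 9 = 5*c^2 + c*(-40*t - 19) + 72*t + 18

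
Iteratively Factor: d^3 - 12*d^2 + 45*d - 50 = (d - 5)*(d^2 - 7*d + 10) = (d - 5)^2*(d - 2)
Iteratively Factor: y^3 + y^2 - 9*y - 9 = (y + 3)*(y^2 - 2*y - 3) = (y + 1)*(y + 3)*(y - 3)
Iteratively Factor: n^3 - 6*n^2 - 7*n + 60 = (n + 3)*(n^2 - 9*n + 20) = (n - 4)*(n + 3)*(n - 5)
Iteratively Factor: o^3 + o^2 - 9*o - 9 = (o + 3)*(o^2 - 2*o - 3) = (o - 3)*(o + 3)*(o + 1)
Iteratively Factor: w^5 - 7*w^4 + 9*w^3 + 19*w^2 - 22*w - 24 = (w - 2)*(w^4 - 5*w^3 - w^2 + 17*w + 12) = (w - 2)*(w + 1)*(w^3 - 6*w^2 + 5*w + 12) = (w - 4)*(w - 2)*(w + 1)*(w^2 - 2*w - 3) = (w - 4)*(w - 3)*(w - 2)*(w + 1)*(w + 1)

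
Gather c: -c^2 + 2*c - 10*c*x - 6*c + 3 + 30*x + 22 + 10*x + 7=-c^2 + c*(-10*x - 4) + 40*x + 32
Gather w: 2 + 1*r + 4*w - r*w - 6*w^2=r - 6*w^2 + w*(4 - r) + 2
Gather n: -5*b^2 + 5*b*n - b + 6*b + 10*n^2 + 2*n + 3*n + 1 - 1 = -5*b^2 + 5*b + 10*n^2 + n*(5*b + 5)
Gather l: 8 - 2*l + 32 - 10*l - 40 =-12*l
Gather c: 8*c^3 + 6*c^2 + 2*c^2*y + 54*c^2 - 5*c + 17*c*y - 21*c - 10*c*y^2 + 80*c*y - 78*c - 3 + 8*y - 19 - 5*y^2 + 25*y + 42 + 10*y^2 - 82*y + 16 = 8*c^3 + c^2*(2*y + 60) + c*(-10*y^2 + 97*y - 104) + 5*y^2 - 49*y + 36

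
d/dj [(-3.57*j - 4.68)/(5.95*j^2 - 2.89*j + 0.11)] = (21.2415*j^2 + 55.692*j - 13.9179)/(35.4025*j^4 - 34.391*j^3 + 9.6611*j^2 - 0.6358*j + 0.0121)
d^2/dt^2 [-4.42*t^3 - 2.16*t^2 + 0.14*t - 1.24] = -26.52*t - 4.32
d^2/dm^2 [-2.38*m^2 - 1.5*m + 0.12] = -4.76000000000000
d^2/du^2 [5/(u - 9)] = 10/(u - 9)^3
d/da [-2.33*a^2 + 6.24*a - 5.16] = 6.24 - 4.66*a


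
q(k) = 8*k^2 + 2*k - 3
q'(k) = 16*k + 2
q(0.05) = -2.88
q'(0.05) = 2.80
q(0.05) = -2.88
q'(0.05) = 2.80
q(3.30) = 90.72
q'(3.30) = 54.80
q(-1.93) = 22.94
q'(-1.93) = -28.88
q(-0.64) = -1.00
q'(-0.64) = -8.24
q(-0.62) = -1.16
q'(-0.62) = -7.92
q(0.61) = 1.20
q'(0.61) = 11.76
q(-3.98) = 115.76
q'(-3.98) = -61.68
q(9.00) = 663.00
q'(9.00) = 146.00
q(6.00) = 297.00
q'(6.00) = 98.00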